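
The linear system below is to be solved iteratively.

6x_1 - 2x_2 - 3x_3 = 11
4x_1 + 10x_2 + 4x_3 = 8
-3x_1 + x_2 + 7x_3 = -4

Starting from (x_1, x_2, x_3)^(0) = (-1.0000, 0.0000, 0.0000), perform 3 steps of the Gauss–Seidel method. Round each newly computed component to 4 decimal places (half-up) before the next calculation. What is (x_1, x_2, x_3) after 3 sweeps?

(1.9502, -0.0909, 0.2774)

Iteration 1:
  x_1 = (11 - (-2)·0.0000 - (-3)·0.0000) / (6) = 1.8333
  x_2 = (8 - (4)·1.8333 - (4)·0.0000) / (10) = 0.0667
  x_3 = (-4 - (-3)·1.8333 - (1)·0.0667) / (7) = 0.2047
Iteration 2:
  x_1 = (11 - (-2)·0.0667 - (-3)·0.2047) / (6) = 1.9579
  x_2 = (8 - (4)·1.9579 - (4)·0.2047) / (10) = -0.0650
  x_3 = (-4 - (-3)·1.9579 - (1)·-0.0650) / (7) = 0.2770
Iteration 3:
  x_1 = (11 - (-2)·-0.0650 - (-3)·0.2770) / (6) = 1.9502
  x_2 = (8 - (4)·1.9502 - (4)·0.2770) / (10) = -0.0909
  x_3 = (-4 - (-3)·1.9502 - (1)·-0.0909) / (7) = 0.2774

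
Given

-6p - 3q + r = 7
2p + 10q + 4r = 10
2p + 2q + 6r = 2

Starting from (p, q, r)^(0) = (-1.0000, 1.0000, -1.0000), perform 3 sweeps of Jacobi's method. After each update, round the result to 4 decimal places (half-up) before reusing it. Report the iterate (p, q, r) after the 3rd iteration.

Iteration 1:
  p = (7 - (-3)·1.0000 - (1)·-1.0000) / (-6) = -1.8333
  q = (10 - (2)·-1.0000 - (4)·-1.0000) / (10) = 1.6000
  r = (2 - (2)·-1.0000 - (2)·1.0000) / (6) = 0.3333
Iteration 2:
  p = (7 - (-3)·1.6000 - (1)·0.3333) / (-6) = -1.9111
  q = (10 - (2)·-1.8333 - (4)·0.3333) / (10) = 1.2333
  r = (2 - (2)·-1.8333 - (2)·1.6000) / (6) = 0.4111
Iteration 3:
  p = (7 - (-3)·1.2333 - (1)·0.4111) / (-6) = -1.7148
  q = (10 - (2)·-1.9111 - (4)·0.4111) / (10) = 1.2178
  r = (2 - (2)·-1.9111 - (2)·1.2333) / (6) = 0.5593

(-1.7148, 1.2178, 0.5593)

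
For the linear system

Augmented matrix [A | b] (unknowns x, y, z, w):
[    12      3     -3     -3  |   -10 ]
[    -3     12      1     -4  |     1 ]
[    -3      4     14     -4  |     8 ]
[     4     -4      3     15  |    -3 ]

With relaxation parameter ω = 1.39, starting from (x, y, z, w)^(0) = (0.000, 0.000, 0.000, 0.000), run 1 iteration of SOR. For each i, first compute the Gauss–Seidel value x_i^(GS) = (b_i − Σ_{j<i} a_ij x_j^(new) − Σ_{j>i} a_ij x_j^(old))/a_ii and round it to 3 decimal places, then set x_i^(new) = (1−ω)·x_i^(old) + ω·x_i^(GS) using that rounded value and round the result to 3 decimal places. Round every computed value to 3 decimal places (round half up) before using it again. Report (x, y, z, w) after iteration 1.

Iteration 1:
  x: GS value = (-10 - (3)·0.000 - (-3)·0.000 - (-3)·0.000) / (12) = -0.833;  x ← (1−ω)·0.000 + ω·-0.833 = -1.158
  y: GS value = (1 - (-3)·-1.158 - (1)·0.000 - (-4)·0.000) / (12) = -0.206;  y ← (1−ω)·0.000 + ω·-0.206 = -0.286
  z: GS value = (8 - (-3)·-1.158 - (4)·-0.286 - (-4)·0.000) / (14) = 0.405;  z ← (1−ω)·0.000 + ω·0.405 = 0.563
  w: GS value = (-3 - (4)·-1.158 - (-4)·-0.286 - (3)·0.563) / (15) = -0.080;  w ← (1−ω)·0.000 + ω·-0.080 = -0.111

(-1.158, -0.286, 0.563, -0.111)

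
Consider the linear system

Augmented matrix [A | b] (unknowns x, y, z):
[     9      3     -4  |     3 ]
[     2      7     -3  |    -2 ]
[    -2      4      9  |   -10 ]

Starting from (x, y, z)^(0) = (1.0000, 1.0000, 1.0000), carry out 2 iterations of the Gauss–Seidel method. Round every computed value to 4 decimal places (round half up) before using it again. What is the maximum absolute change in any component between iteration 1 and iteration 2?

Iteration 1:
  x = (3 - (3)·1.0000 - (-4)·1.0000) / (9) = 0.4444
  y = (-2 - (2)·0.4444 - (-3)·1.0000) / (7) = 0.0159
  z = (-10 - (-2)·0.4444 - (4)·0.0159) / (9) = -1.0194
Iteration 2:
  x = (3 - (3)·0.0159 - (-4)·-1.0194) / (9) = -0.1250
  y = (-2 - (2)·-0.1250 - (-3)·-1.0194) / (7) = -0.6869
  z = (-10 - (-2)·-0.1250 - (4)·-0.6869) / (9) = -0.8336
Change: (-0.5694, -0.7028, 0.1858) → max |·| = 0.7028

0.7028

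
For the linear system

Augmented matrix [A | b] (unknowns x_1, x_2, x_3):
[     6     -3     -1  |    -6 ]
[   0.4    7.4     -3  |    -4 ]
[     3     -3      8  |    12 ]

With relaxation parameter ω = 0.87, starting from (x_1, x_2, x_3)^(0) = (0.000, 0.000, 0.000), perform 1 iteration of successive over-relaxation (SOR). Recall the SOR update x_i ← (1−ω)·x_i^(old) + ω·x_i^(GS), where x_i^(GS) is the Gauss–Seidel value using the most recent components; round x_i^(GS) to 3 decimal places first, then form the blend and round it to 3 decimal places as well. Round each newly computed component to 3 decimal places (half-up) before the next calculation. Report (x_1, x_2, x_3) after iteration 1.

Iteration 1:
  x_1: GS value = (-6 - (-3)·0.000 - (-1)·0.000) / (6) = -1.000;  x_1 ← (1−ω)·0.000 + ω·-1.000 = -0.870
  x_2: GS value = (-4 - (0.4)·-0.870 - (-3)·0.000) / (7.4) = -0.494;  x_2 ← (1−ω)·0.000 + ω·-0.494 = -0.430
  x_3: GS value = (12 - (3)·-0.870 - (-3)·-0.430) / (8) = 1.665;  x_3 ← (1−ω)·0.000 + ω·1.665 = 1.449

(-0.870, -0.430, 1.449)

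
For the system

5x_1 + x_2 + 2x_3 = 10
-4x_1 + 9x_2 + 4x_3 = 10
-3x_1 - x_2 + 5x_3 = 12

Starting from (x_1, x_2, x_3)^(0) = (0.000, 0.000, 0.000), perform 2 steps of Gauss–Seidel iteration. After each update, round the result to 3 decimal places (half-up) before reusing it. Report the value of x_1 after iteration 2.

0.000

Iteration 1:
  x_1 = (10 - (1)·0.000 - (2)·0.000) / (5) = 2.000
  x_2 = (10 - (-4)·2.000 - (4)·0.000) / (9) = 2.000
  x_3 = (12 - (-3)·2.000 - (-1)·2.000) / (5) = 4.000
Iteration 2:
  x_1 = (10 - (1)·2.000 - (2)·4.000) / (5) = 0.000
  x_2 = (10 - (-4)·0.000 - (4)·4.000) / (9) = -0.667
  x_3 = (12 - (-3)·0.000 - (-1)·-0.667) / (5) = 2.267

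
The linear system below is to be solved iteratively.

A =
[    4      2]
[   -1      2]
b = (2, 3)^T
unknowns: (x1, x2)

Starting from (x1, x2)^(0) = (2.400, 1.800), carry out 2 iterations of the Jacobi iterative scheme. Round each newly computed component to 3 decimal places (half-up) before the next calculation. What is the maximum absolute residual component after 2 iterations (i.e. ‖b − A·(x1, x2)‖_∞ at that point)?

Iteration 1:
  x1 = (2 - (2)·1.800) / (4) = -0.400
  x2 = (3 - (-1)·2.400) / (2) = 2.700
Iteration 2:
  x1 = (2 - (2)·2.700) / (4) = -0.850
  x2 = (3 - (-1)·-0.400) / (2) = 1.300
Residual b − A·x = (2.800, -0.450); ∞-norm = 2.800

2.800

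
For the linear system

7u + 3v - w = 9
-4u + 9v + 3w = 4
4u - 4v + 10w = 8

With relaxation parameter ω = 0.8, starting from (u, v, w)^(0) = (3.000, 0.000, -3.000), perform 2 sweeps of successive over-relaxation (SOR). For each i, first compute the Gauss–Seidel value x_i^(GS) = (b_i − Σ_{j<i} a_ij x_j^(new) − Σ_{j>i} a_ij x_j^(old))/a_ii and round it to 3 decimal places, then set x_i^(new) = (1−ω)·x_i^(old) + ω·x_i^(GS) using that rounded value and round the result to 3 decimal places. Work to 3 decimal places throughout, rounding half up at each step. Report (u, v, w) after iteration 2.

Iteration 1:
  u: GS value = (9 - (3)·0.000 - (-1)·-3.000) / (7) = 0.857;  u ← (1−ω)·3.000 + ω·0.857 = 1.286
  v: GS value = (4 - (-4)·1.286 - (3)·-3.000) / (9) = 2.016;  v ← (1−ω)·0.000 + ω·2.016 = 1.613
  w: GS value = (8 - (4)·1.286 - (-4)·1.613) / (10) = 0.931;  w ← (1−ω)·-3.000 + ω·0.931 = 0.145
Iteration 2:
  u: GS value = (9 - (3)·1.613 - (-1)·0.145) / (7) = 0.615;  u ← (1−ω)·1.286 + ω·0.615 = 0.749
  v: GS value = (4 - (-4)·0.749 - (3)·0.145) / (9) = 0.729;  v ← (1−ω)·1.613 + ω·0.729 = 0.906
  w: GS value = (8 - (4)·0.749 - (-4)·0.906) / (10) = 0.863;  w ← (1−ω)·0.145 + ω·0.863 = 0.719

(0.749, 0.906, 0.719)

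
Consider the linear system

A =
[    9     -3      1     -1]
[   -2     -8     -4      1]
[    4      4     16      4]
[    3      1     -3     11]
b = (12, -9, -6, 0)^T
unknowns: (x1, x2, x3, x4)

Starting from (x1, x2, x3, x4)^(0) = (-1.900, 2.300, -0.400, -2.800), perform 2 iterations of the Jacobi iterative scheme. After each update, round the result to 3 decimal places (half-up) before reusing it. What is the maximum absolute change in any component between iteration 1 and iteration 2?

Iteration 1:
  x1 = (12 - (-3)·2.300 - (1)·-0.400 - (-1)·-2.800) / (9) = 1.833
  x2 = (-9 - (-2)·-1.900 - (-4)·-0.400 - (1)·-2.800) / (-8) = 1.450
  x3 = (-6 - (4)·-1.900 - (4)·2.300 - (4)·-2.800) / (16) = 0.225
  x4 = (0 - (3)·-1.900 - (1)·2.300 - (-3)·-0.400) / (11) = 0.200
Iteration 2:
  x1 = (12 - (-3)·1.450 - (1)·0.225 - (-1)·0.200) / (9) = 1.814
  x2 = (-9 - (-2)·1.833 - (-4)·0.225 - (1)·0.200) / (-8) = 0.579
  x3 = (-6 - (4)·1.833 - (4)·1.450 - (4)·0.200) / (16) = -1.246
  x4 = (0 - (3)·1.833 - (1)·1.450 - (-3)·0.225) / (11) = -0.570
Change: (-0.019, -0.871, -1.471, -0.770) → max |·| = 1.471

1.471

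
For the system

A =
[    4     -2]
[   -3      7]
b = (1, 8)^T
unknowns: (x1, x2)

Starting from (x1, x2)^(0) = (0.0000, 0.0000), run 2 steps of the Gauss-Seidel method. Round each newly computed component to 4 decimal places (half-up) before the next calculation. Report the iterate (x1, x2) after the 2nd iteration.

Iteration 1:
  x1 = (1 - (-2)·0.0000) / (4) = 0.2500
  x2 = (8 - (-3)·0.2500) / (7) = 1.2500
Iteration 2:
  x1 = (1 - (-2)·1.2500) / (4) = 0.8750
  x2 = (8 - (-3)·0.8750) / (7) = 1.5179

(0.8750, 1.5179)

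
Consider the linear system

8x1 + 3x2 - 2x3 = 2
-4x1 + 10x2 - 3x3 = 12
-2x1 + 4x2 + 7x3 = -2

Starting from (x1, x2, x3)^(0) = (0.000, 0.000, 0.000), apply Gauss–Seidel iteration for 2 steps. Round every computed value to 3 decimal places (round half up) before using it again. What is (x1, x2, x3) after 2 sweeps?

Iteration 1:
  x1 = (2 - (3)·0.000 - (-2)·0.000) / (8) = 0.250
  x2 = (12 - (-4)·0.250 - (-3)·0.000) / (10) = 1.300
  x3 = (-2 - (-2)·0.250 - (4)·1.300) / (7) = -0.957
Iteration 2:
  x1 = (2 - (3)·1.300 - (-2)·-0.957) / (8) = -0.477
  x2 = (12 - (-4)·-0.477 - (-3)·-0.957) / (10) = 0.722
  x3 = (-2 - (-2)·-0.477 - (4)·0.722) / (7) = -0.835

(-0.477, 0.722, -0.835)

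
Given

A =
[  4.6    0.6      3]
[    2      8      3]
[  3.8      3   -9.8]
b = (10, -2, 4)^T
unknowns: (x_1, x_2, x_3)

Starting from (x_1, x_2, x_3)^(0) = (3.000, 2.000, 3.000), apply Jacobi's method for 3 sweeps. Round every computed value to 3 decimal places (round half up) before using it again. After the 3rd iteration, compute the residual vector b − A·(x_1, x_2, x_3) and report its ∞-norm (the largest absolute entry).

Iteration 1:
  x_1 = (10 - (0.6)·2.000 - (3)·3.000) / (4.6) = -0.043
  x_2 = (-2 - (2)·3.000 - (3)·3.000) / (8) = -2.125
  x_3 = (4 - (3.8)·3.000 - (3)·2.000) / (-9.8) = 1.367
Iteration 2:
  x_1 = (10 - (0.6)·-2.125 - (3)·1.367) / (4.6) = 1.560
  x_2 = (-2 - (2)·-0.043 - (3)·1.367) / (8) = -0.752
  x_3 = (4 - (3.8)·-0.043 - (3)·-2.125) / (-9.8) = -1.075
Iteration 3:
  x_1 = (10 - (0.6)·-0.752 - (3)·-1.075) / (4.6) = 2.973
  x_2 = (-2 - (2)·1.560 - (3)·-1.075) / (8) = -0.237
  x_3 = (4 - (3.8)·1.560 - (3)·-0.752) / (-9.8) = -0.033
Residual b − A·x = (-3.435, -5.951, -6.910); ∞-norm = 6.910

6.910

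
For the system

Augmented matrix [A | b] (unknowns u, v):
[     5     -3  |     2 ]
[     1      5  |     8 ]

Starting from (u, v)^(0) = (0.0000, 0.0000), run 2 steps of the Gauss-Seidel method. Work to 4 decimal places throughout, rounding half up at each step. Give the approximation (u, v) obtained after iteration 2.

Iteration 1:
  u = (2 - (-3)·0.0000) / (5) = 0.4000
  v = (8 - (1)·0.4000) / (5) = 1.5200
Iteration 2:
  u = (2 - (-3)·1.5200) / (5) = 1.3120
  v = (8 - (1)·1.3120) / (5) = 1.3376

(1.3120, 1.3376)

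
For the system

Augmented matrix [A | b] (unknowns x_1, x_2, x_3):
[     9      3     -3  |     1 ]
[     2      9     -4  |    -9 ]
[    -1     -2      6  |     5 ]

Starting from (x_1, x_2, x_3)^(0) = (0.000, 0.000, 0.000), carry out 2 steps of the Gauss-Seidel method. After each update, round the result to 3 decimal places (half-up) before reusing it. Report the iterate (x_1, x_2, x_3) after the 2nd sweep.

(0.623, -0.912, 0.633)

Iteration 1:
  x_1 = (1 - (3)·0.000 - (-3)·0.000) / (9) = 0.111
  x_2 = (-9 - (2)·0.111 - (-4)·0.000) / (9) = -1.025
  x_3 = (5 - (-1)·0.111 - (-2)·-1.025) / (6) = 0.510
Iteration 2:
  x_1 = (1 - (3)·-1.025 - (-3)·0.510) / (9) = 0.623
  x_2 = (-9 - (2)·0.623 - (-4)·0.510) / (9) = -0.912
  x_3 = (5 - (-1)·0.623 - (-2)·-0.912) / (6) = 0.633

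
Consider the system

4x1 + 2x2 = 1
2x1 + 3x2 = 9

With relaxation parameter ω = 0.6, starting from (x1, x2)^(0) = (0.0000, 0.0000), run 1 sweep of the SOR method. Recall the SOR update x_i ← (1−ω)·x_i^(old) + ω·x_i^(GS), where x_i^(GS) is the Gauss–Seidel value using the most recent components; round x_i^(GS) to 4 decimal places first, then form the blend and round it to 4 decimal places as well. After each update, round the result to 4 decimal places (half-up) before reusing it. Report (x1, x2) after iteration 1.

(0.1500, 1.7400)

Iteration 1:
  x1: GS value = (1 - (2)·0.0000) / (4) = 0.2500;  x1 ← (1−ω)·0.0000 + ω·0.2500 = 0.1500
  x2: GS value = (9 - (2)·0.1500) / (3) = 2.9000;  x2 ← (1−ω)·0.0000 + ω·2.9000 = 1.7400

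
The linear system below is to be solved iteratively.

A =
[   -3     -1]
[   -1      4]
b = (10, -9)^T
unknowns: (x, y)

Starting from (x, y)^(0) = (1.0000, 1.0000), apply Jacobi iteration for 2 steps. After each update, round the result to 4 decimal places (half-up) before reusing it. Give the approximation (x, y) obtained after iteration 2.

(-2.6667, -3.1667)

Iteration 1:
  x = (10 - (-1)·1.0000) / (-3) = -3.6667
  y = (-9 - (-1)·1.0000) / (4) = -2.0000
Iteration 2:
  x = (10 - (-1)·-2.0000) / (-3) = -2.6667
  y = (-9 - (-1)·-3.6667) / (4) = -3.1667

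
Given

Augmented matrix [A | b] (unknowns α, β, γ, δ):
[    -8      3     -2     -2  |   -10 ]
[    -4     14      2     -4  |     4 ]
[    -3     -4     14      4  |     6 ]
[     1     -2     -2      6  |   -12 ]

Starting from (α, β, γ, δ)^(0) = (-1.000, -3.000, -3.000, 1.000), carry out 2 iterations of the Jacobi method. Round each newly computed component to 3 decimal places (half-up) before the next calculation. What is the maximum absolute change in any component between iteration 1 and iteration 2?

Iteration 1:
  α = (-10 - (3)·-3.000 - (-2)·-3.000 - (-2)·1.000) / (-8) = 0.625
  β = (4 - (-4)·-1.000 - (2)·-3.000 - (-4)·1.000) / (14) = 0.714
  γ = (6 - (-3)·-1.000 - (-4)·-3.000 - (4)·1.000) / (14) = -0.929
  δ = (-12 - (1)·-1.000 - (-2)·-3.000 - (-2)·-3.000) / (6) = -3.833
Iteration 2:
  α = (-10 - (3)·0.714 - (-2)·-0.929 - (-2)·-3.833) / (-8) = 2.708
  β = (4 - (-4)·0.625 - (2)·-0.929 - (-4)·-3.833) / (14) = -0.498
  γ = (6 - (-3)·0.625 - (-4)·0.714 - (4)·-3.833) / (14) = 1.862
  δ = (-12 - (1)·0.625 - (-2)·0.714 - (-2)·-0.929) / (6) = -2.176
Change: (2.083, -1.212, 2.791, 1.657) → max |·| = 2.791

2.791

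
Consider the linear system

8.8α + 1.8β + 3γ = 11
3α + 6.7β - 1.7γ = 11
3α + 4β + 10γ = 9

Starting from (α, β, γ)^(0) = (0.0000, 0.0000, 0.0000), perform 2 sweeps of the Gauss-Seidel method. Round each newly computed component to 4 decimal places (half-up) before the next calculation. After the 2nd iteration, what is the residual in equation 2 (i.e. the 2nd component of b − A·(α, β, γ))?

0.0359

Iteration 1:
  α = (11 - (1.8)·0.0000 - (3)·0.0000) / (8.8) = 1.2500
  β = (11 - (3)·1.2500 - (-1.7)·0.0000) / (6.7) = 1.0821
  γ = (9 - (3)·1.2500 - (4)·1.0821) / (10) = 0.0922
Iteration 2:
  α = (11 - (1.8)·1.0821 - (3)·0.0922) / (8.8) = 0.9972
  β = (11 - (3)·0.9972 - (-1.7)·0.0922) / (6.7) = 1.2187
  γ = (9 - (3)·0.9972 - (4)·1.2187) / (10) = 0.1134
Residual b − A·x = (-0.3092, 0.0359, -0.0004)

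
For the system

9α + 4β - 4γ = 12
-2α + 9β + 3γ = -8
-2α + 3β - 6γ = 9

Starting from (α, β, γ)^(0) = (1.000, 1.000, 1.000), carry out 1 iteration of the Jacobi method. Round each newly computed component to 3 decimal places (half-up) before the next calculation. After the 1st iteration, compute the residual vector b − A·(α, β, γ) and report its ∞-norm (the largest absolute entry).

7.665

Iteration 1:
  α = (12 - (4)·1.000 - (-4)·1.000) / (9) = 1.333
  β = (-8 - (-2)·1.000 - (3)·1.000) / (9) = -1.000
  γ = (9 - (-2)·1.000 - (3)·1.000) / (-6) = -1.333
Residual b − A·x = (-1.329, 7.665, 6.668); ∞-norm = 7.665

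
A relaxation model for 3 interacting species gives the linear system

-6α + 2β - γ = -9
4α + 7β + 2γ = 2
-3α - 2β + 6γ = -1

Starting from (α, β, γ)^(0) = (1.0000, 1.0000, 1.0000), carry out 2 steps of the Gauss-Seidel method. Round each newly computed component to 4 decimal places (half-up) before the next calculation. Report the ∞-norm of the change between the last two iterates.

0.5424

Iteration 1:
  α = (-9 - (2)·1.0000 - (-1)·1.0000) / (-6) = 1.6667
  β = (2 - (4)·1.6667 - (2)·1.0000) / (7) = -0.9524
  γ = (-1 - (-3)·1.6667 - (-2)·-0.9524) / (6) = 0.3492
Iteration 2:
  α = (-9 - (2)·-0.9524 - (-1)·0.3492) / (-6) = 1.1243
  β = (2 - (4)·1.1243 - (2)·0.3492) / (7) = -0.4565
  γ = (-1 - (-3)·1.1243 - (-2)·-0.4565) / (6) = 0.2433
Change: (-0.5424, 0.4959, -0.1059) → max |·| = 0.5424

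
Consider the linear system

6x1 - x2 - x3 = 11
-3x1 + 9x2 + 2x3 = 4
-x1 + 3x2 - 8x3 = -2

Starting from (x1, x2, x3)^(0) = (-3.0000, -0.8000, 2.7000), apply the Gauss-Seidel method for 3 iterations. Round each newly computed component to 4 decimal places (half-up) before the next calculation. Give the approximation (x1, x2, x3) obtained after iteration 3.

(2.0759, 1.0474, 0.3833)

Iteration 1:
  x1 = (11 - (-1)·-0.8000 - (-1)·2.7000) / (6) = 2.1500
  x2 = (4 - (-3)·2.1500 - (2)·2.7000) / (9) = 0.5611
  x3 = (-2 - (-1)·2.1500 - (3)·0.5611) / (-8) = 0.1917
Iteration 2:
  x1 = (11 - (-1)·0.5611 - (-1)·0.1917) / (6) = 1.9588
  x2 = (4 - (-3)·1.9588 - (2)·0.1917) / (9) = 1.0548
  x3 = (-2 - (-1)·1.9588 - (3)·1.0548) / (-8) = 0.4007
Iteration 3:
  x1 = (11 - (-1)·1.0548 - (-1)·0.4007) / (6) = 2.0759
  x2 = (4 - (-3)·2.0759 - (2)·0.4007) / (9) = 1.0474
  x3 = (-2 - (-1)·2.0759 - (3)·1.0474) / (-8) = 0.3833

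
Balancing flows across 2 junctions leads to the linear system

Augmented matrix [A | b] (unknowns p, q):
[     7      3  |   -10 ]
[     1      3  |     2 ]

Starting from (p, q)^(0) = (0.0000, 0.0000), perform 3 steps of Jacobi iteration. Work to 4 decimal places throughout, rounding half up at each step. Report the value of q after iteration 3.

Iteration 1:
  p = (-10 - (3)·0.0000) / (7) = -1.4286
  q = (2 - (1)·0.0000) / (3) = 0.6667
Iteration 2:
  p = (-10 - (3)·0.6667) / (7) = -1.7143
  q = (2 - (1)·-1.4286) / (3) = 1.1429
Iteration 3:
  p = (-10 - (3)·1.1429) / (7) = -1.9184
  q = (2 - (1)·-1.7143) / (3) = 1.2381

1.2381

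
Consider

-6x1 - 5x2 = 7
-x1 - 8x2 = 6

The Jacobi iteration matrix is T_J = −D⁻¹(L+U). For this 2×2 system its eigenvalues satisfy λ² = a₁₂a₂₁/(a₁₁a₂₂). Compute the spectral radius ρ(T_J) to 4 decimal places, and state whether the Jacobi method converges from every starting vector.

a₁₂a₂₁/(a₁₁a₂₂) = (-5)·(-1) / ((-6)·(-8)) = 0.104167
ρ = √|0.104167| = √0.104167 = 0.3227
ρ < 1, so Jacobi converges

0.3227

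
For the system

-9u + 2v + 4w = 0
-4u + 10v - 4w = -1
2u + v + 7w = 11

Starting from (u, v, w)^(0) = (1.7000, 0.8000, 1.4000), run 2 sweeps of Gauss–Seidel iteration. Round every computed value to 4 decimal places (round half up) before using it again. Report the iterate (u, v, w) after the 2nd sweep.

Iteration 1:
  u = (0 - (2)·0.8000 - (4)·1.4000) / (-9) = 0.8000
  v = (-1 - (-4)·0.8000 - (-4)·1.4000) / (10) = 0.7800
  w = (11 - (2)·0.8000 - (1)·0.7800) / (7) = 1.2314
Iteration 2:
  u = (0 - (2)·0.7800 - (4)·1.2314) / (-9) = 0.7206
  v = (-1 - (-4)·0.7206 - (-4)·1.2314) / (10) = 0.6808
  w = (11 - (2)·0.7206 - (1)·0.6808) / (7) = 1.2683

(0.7206, 0.6808, 1.2683)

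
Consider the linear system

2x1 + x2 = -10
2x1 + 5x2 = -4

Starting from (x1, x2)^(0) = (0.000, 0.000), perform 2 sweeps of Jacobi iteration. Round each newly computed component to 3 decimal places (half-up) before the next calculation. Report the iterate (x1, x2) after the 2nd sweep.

(-4.600, 1.200)

Iteration 1:
  x1 = (-10 - (1)·0.000) / (2) = -5.000
  x2 = (-4 - (2)·0.000) / (5) = -0.800
Iteration 2:
  x1 = (-10 - (1)·-0.800) / (2) = -4.600
  x2 = (-4 - (2)·-5.000) / (5) = 1.200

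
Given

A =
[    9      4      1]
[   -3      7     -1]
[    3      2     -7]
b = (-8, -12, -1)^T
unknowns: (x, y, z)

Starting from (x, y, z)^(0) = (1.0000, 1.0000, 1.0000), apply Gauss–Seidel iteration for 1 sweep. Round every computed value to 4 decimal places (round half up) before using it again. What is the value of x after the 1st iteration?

-1.4444

Iteration 1:
  x = (-8 - (4)·1.0000 - (1)·1.0000) / (9) = -1.4444
  y = (-12 - (-3)·-1.4444 - (-1)·1.0000) / (7) = -2.1905
  z = (-1 - (3)·-1.4444 - (2)·-2.1905) / (-7) = -1.1020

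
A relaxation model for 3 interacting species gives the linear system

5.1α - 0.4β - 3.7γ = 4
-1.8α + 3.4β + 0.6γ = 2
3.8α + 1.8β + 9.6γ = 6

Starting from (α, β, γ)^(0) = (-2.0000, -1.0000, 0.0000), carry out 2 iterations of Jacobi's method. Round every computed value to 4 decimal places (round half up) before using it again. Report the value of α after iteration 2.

Iteration 1:
  α = (4 - (-0.4)·-1.0000 - (-3.7)·0.0000) / (5.1) = 0.7059
  β = (2 - (-1.8)·-2.0000 - (0.6)·0.0000) / (3.4) = -0.4706
  γ = (6 - (3.8)·-2.0000 - (1.8)·-1.0000) / (9.6) = 1.6042
Iteration 2:
  α = (4 - (-0.4)·-0.4706 - (-3.7)·1.6042) / (5.1) = 1.9112
  β = (2 - (-1.8)·0.7059 - (0.6)·1.6042) / (3.4) = 0.6789
  γ = (6 - (3.8)·0.7059 - (1.8)·-0.4706) / (9.6) = 0.4338

1.9112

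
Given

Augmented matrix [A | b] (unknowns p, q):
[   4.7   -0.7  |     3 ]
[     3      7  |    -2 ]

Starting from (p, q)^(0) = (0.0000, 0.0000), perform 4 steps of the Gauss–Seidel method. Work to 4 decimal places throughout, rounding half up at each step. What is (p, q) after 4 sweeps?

Iteration 1:
  p = (3 - (-0.7)·0.0000) / (4.7) = 0.6383
  q = (-2 - (3)·0.6383) / (7) = -0.5593
Iteration 2:
  p = (3 - (-0.7)·-0.5593) / (4.7) = 0.5550
  q = (-2 - (3)·0.5550) / (7) = -0.5236
Iteration 3:
  p = (3 - (-0.7)·-0.5236) / (4.7) = 0.5603
  q = (-2 - (3)·0.5603) / (7) = -0.5258
Iteration 4:
  p = (3 - (-0.7)·-0.5258) / (4.7) = 0.5600
  q = (-2 - (3)·0.5600) / (7) = -0.5257

(0.5600, -0.5257)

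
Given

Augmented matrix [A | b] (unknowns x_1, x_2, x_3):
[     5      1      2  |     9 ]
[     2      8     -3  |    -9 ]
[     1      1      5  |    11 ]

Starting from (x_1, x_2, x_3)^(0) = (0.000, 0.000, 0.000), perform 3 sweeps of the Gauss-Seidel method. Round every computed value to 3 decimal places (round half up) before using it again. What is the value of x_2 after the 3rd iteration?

-0.621

Iteration 1:
  x_1 = (9 - (1)·0.000 - (2)·0.000) / (5) = 1.800
  x_2 = (-9 - (2)·1.800 - (-3)·0.000) / (8) = -1.575
  x_3 = (11 - (1)·1.800 - (1)·-1.575) / (5) = 2.155
Iteration 2:
  x_1 = (9 - (1)·-1.575 - (2)·2.155) / (5) = 1.253
  x_2 = (-9 - (2)·1.253 - (-3)·2.155) / (8) = -0.630
  x_3 = (11 - (1)·1.253 - (1)·-0.630) / (5) = 2.075
Iteration 3:
  x_1 = (9 - (1)·-0.630 - (2)·2.075) / (5) = 1.096
  x_2 = (-9 - (2)·1.096 - (-3)·2.075) / (8) = -0.621
  x_3 = (11 - (1)·1.096 - (1)·-0.621) / (5) = 2.105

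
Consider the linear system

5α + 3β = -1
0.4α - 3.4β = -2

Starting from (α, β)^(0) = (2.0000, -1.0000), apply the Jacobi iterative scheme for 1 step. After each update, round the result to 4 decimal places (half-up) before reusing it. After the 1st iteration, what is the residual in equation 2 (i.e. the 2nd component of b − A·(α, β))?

Iteration 1:
  α = (-1 - (3)·-1.0000) / (5) = 0.4000
  β = (-2 - (0.4)·2.0000) / (-3.4) = 0.8235
Residual b − A·x = (-5.4705, 0.6399)

0.6399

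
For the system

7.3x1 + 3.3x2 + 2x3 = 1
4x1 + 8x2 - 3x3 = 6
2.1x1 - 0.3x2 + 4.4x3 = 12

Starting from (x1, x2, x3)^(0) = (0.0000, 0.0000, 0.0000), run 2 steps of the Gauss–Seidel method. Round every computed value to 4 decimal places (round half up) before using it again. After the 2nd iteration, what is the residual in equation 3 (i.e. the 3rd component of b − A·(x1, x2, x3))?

Iteration 1:
  x1 = (1 - (3.3)·0.0000 - (2)·0.0000) / (7.3) = 0.1370
  x2 = (6 - (4)·0.1370 - (-3)·0.0000) / (8) = 0.6815
  x3 = (12 - (2.1)·0.1370 - (-0.3)·0.6815) / (4.4) = 2.7084
Iteration 2:
  x1 = (1 - (3.3)·0.6815 - (2)·2.7084) / (7.3) = -0.9131
  x2 = (6 - (4)·-0.9131 - (-3)·2.7084) / (8) = 2.2222
  x3 = (12 - (2.1)·-0.9131 - (-0.3)·2.2222) / (4.4) = 3.3146
Residual b − A·x = (-6.2968, 1.8186, -0.0001)

-0.0001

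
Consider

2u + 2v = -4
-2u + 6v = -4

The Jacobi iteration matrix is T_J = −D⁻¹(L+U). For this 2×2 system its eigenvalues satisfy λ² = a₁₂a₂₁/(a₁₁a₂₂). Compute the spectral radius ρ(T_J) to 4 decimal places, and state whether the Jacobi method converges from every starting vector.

0.5774

a₁₂a₂₁/(a₁₁a₂₂) = (2)·(-2) / ((2)·(6)) = -0.333333
ρ = √|-0.333333| = √0.333333 = 0.5774
ρ < 1, so Jacobi converges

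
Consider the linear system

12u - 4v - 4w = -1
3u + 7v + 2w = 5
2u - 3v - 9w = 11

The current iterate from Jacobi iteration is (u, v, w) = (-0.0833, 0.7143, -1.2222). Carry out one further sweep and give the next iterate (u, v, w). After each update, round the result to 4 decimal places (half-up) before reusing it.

(-0.2526, 1.0992, -1.4788)

One sweep:
  u = (-1 - (-4)·0.7143 - (-4)·-1.2222) / (12) = -0.2526
  v = (5 - (3)·-0.0833 - (2)·-1.2222) / (7) = 1.0992
  w = (11 - (2)·-0.0833 - (-3)·0.7143) / (-9) = -1.4788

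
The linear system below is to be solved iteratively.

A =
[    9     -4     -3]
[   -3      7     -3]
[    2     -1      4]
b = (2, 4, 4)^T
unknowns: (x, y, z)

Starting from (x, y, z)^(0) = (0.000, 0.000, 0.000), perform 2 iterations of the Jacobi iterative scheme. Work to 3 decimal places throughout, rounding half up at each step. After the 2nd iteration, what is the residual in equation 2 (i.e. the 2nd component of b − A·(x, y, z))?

1.858

Iteration 1:
  x = (2 - (-4)·0.000 - (-3)·0.000) / (9) = 0.222
  y = (4 - (-3)·0.000 - (-3)·0.000) / (7) = 0.571
  z = (4 - (2)·0.000 - (-1)·0.000) / (4) = 1.000
Iteration 2:
  x = (2 - (-4)·0.571 - (-3)·1.000) / (9) = 0.809
  y = (4 - (-3)·0.222 - (-3)·1.000) / (7) = 1.095
  z = (4 - (2)·0.222 - (-1)·0.571) / (4) = 1.032
Residual b − A·x = (2.195, 1.858, -0.651)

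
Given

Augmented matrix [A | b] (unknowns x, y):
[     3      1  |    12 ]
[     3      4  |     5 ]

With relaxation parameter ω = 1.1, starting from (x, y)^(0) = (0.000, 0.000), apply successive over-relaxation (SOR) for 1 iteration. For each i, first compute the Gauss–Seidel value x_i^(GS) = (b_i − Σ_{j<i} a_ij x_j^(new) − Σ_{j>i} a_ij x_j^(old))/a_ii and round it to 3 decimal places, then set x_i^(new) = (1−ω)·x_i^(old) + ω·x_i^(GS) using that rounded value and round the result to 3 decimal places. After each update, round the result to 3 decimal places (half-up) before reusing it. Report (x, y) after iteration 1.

Iteration 1:
  x: GS value = (12 - (1)·0.000) / (3) = 4.000;  x ← (1−ω)·0.000 + ω·4.000 = 4.400
  y: GS value = (5 - (3)·4.400) / (4) = -2.050;  y ← (1−ω)·0.000 + ω·-2.050 = -2.255

(4.400, -2.255)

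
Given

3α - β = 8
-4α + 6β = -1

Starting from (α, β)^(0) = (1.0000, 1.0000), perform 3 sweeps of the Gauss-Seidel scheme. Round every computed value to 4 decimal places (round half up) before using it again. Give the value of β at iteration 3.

Iteration 1:
  α = (8 - (-1)·1.0000) / (3) = 3.0000
  β = (-1 - (-4)·3.0000) / (6) = 1.8333
Iteration 2:
  α = (8 - (-1)·1.8333) / (3) = 3.2778
  β = (-1 - (-4)·3.2778) / (6) = 2.0185
Iteration 3:
  α = (8 - (-1)·2.0185) / (3) = 3.3395
  β = (-1 - (-4)·3.3395) / (6) = 2.0597

2.0597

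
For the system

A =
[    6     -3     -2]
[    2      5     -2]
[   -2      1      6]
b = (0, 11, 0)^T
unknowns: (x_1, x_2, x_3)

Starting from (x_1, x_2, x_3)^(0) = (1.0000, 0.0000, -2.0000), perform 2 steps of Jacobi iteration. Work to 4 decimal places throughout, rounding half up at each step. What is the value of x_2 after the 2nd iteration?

Iteration 1:
  x_1 = (0 - (-3)·0.0000 - (-2)·-2.0000) / (6) = -0.6667
  x_2 = (11 - (2)·1.0000 - (-2)·-2.0000) / (5) = 1.0000
  x_3 = (0 - (-2)·1.0000 - (1)·0.0000) / (6) = 0.3333
Iteration 2:
  x_1 = (0 - (-3)·1.0000 - (-2)·0.3333) / (6) = 0.6111
  x_2 = (11 - (2)·-0.6667 - (-2)·0.3333) / (5) = 2.6000
  x_3 = (0 - (-2)·-0.6667 - (1)·1.0000) / (6) = -0.3889

2.6000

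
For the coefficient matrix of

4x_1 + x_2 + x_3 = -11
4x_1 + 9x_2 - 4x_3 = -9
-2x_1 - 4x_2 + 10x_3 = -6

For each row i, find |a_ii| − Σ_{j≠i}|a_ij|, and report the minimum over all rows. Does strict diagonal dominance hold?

row 1: |4| − (1+1) = 2
row 2: |9| − (4+4) = 1
row 3: |10| − (2+4) = 4
minimum over rows = 1 → strictly diagonally dominant (convergence guaranteed)

1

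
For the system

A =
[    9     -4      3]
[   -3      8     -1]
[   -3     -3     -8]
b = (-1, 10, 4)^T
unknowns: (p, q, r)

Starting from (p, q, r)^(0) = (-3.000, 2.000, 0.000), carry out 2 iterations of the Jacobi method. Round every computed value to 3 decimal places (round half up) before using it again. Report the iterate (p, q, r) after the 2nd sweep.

Iteration 1:
  p = (-1 - (-4)·2.000 - (3)·0.000) / (9) = 0.778
  q = (10 - (-3)·-3.000 - (-1)·0.000) / (8) = 0.125
  r = (4 - (-3)·-3.000 - (-3)·2.000) / (-8) = -0.125
Iteration 2:
  p = (-1 - (-4)·0.125 - (3)·-0.125) / (9) = -0.014
  q = (10 - (-3)·0.778 - (-1)·-0.125) / (8) = 1.526
  r = (4 - (-3)·0.778 - (-3)·0.125) / (-8) = -0.839

(-0.014, 1.526, -0.839)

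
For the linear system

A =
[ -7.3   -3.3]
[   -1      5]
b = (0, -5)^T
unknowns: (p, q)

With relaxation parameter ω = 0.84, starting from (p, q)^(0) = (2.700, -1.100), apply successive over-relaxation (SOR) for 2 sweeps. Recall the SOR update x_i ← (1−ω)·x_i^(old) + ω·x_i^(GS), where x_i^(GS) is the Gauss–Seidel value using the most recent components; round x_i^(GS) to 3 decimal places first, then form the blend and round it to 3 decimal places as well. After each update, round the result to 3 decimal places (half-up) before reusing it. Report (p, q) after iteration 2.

Iteration 1:
  p: GS value = (0 - (-3.3)·-1.100) / (-7.3) = 0.497;  p ← (1−ω)·2.700 + ω·0.497 = 0.849
  q: GS value = (-5 - (-1)·0.849) / (5) = -0.830;  q ← (1−ω)·-1.100 + ω·-0.830 = -0.873
Iteration 2:
  p: GS value = (0 - (-3.3)·-0.873) / (-7.3) = 0.395;  p ← (1−ω)·0.849 + ω·0.395 = 0.468
  q: GS value = (-5 - (-1)·0.468) / (5) = -0.906;  q ← (1−ω)·-0.873 + ω·-0.906 = -0.901

(0.468, -0.901)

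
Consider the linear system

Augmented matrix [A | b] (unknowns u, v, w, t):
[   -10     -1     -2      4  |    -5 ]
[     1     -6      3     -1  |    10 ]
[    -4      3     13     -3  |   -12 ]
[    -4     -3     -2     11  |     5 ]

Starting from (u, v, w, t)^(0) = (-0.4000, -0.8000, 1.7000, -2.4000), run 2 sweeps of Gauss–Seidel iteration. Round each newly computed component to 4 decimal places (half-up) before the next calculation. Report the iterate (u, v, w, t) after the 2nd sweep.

(0.7726, -2.2852, -0.2134, 0.0735)

Iteration 1:
  u = (-5 - (-1)·-0.8000 - (-2)·1.7000 - (4)·-2.4000) / (-10) = -0.7200
  v = (10 - (1)·-0.7200 - (3)·1.7000 - (-1)·-2.4000) / (-6) = -0.5367
  w = (-12 - (-4)·-0.7200 - (3)·-0.5367 - (-3)·-2.4000) / (13) = -1.5746
  t = (5 - (-4)·-0.7200 - (-3)·-0.5367 - (-2)·-1.5746) / (11) = -0.2399
Iteration 2:
  u = (-5 - (-1)·-0.5367 - (-2)·-1.5746 - (4)·-0.2399) / (-10) = 0.7726
  v = (10 - (1)·0.7726 - (3)·-1.5746 - (-1)·-0.2399) / (-6) = -2.2852
  w = (-12 - (-4)·0.7726 - (3)·-2.2852 - (-3)·-0.2399) / (13) = -0.2134
  t = (5 - (-4)·0.7726 - (-3)·-2.2852 - (-2)·-0.2134) / (11) = 0.0735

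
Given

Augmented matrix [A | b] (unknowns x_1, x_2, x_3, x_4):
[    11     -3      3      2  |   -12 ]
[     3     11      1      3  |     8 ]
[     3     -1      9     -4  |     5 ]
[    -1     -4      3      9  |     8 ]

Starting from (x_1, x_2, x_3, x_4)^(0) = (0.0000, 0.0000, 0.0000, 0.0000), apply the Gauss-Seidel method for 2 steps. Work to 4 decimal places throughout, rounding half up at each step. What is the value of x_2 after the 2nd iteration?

0.7354

Iteration 1:
  x_1 = (-12 - (-3)·0.0000 - (3)·0.0000 - (2)·0.0000) / (11) = -1.0909
  x_2 = (8 - (3)·-1.0909 - (1)·0.0000 - (3)·0.0000) / (11) = 1.0248
  x_3 = (5 - (3)·-1.0909 - (-1)·1.0248 - (-4)·0.0000) / (9) = 1.0331
  x_4 = (8 - (-1)·-1.0909 - (-4)·1.0248 - (3)·1.0331) / (9) = 0.8788
Iteration 2:
  x_1 = (-12 - (-3)·1.0248 - (3)·1.0331 - (2)·0.8788) / (11) = -1.2530
  x_2 = (8 - (3)·-1.2530 - (1)·1.0331 - (3)·0.8788) / (11) = 0.7354
  x_3 = (5 - (3)·-1.2530 - (-1)·0.7354 - (-4)·0.8788) / (9) = 1.4455
  x_4 = (8 - (-1)·-1.2530 - (-4)·0.7354 - (3)·1.4455) / (9) = 0.5947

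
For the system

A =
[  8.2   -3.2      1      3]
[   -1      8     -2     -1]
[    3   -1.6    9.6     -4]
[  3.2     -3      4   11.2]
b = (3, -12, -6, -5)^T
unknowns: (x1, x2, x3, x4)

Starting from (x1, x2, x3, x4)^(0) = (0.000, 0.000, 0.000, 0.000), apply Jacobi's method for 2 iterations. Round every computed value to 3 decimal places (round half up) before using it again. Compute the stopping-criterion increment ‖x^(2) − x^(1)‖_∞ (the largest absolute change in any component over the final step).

0.550

Iteration 1:
  x1 = (3 - (-3.2)·0.000 - (1)·0.000 - (3)·0.000) / (8.2) = 0.366
  x2 = (-12 - (-1)·0.000 - (-2)·0.000 - (-1)·0.000) / (8) = -1.500
  x3 = (-6 - (3)·0.000 - (-1.6)·0.000 - (-4)·0.000) / (9.6) = -0.625
  x4 = (-5 - (3.2)·0.000 - (-3)·0.000 - (4)·0.000) / (11.2) = -0.446
Iteration 2:
  x1 = (3 - (-3.2)·-1.500 - (1)·-0.625 - (3)·-0.446) / (8.2) = 0.020
  x2 = (-12 - (-1)·0.366 - (-2)·-0.625 - (-1)·-0.446) / (8) = -1.666
  x3 = (-6 - (3)·0.366 - (-1.6)·-1.500 - (-4)·-0.446) / (9.6) = -1.175
  x4 = (-5 - (3.2)·0.366 - (-3)·-1.500 - (4)·-0.625) / (11.2) = -0.730
Change: (-0.346, -0.166, -0.550, -0.284) → max |·| = 0.550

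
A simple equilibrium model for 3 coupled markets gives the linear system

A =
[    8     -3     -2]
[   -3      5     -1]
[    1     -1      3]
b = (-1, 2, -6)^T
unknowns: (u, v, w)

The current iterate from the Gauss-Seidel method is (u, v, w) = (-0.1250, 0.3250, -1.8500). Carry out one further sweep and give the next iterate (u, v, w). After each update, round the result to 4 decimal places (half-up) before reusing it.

(-0.4656, -0.2494, -1.9279)

One sweep:
  u = (-1 - (-3)·0.3250 - (-2)·-1.8500) / (8) = -0.4656
  v = (2 - (-3)·-0.4656 - (-1)·-1.8500) / (5) = -0.2494
  w = (-6 - (1)·-0.4656 - (-1)·-0.2494) / (3) = -1.9279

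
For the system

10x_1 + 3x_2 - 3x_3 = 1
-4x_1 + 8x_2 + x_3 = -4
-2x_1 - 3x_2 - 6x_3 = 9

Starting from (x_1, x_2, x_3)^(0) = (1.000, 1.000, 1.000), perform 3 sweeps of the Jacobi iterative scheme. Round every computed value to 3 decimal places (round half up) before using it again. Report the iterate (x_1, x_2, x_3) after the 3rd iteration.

Iteration 1:
  x_1 = (1 - (3)·1.000 - (-3)·1.000) / (10) = 0.100
  x_2 = (-4 - (-4)·1.000 - (1)·1.000) / (8) = -0.125
  x_3 = (9 - (-2)·1.000 - (-3)·1.000) / (-6) = -2.333
Iteration 2:
  x_1 = (1 - (3)·-0.125 - (-3)·-2.333) / (10) = -0.562
  x_2 = (-4 - (-4)·0.100 - (1)·-2.333) / (8) = -0.158
  x_3 = (9 - (-2)·0.100 - (-3)·-0.125) / (-6) = -1.471
Iteration 3:
  x_1 = (1 - (3)·-0.158 - (-3)·-1.471) / (10) = -0.294
  x_2 = (-4 - (-4)·-0.562 - (1)·-1.471) / (8) = -0.597
  x_3 = (9 - (-2)·-0.562 - (-3)·-0.158) / (-6) = -1.234

(-0.294, -0.597, -1.234)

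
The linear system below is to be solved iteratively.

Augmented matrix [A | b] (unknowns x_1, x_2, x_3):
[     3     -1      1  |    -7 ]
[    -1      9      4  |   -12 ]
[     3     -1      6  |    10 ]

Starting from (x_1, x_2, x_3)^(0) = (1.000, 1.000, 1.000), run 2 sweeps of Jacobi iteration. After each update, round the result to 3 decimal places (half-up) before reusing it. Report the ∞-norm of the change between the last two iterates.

Iteration 1:
  x_1 = (-7 - (-1)·1.000 - (1)·1.000) / (3) = -2.333
  x_2 = (-12 - (-1)·1.000 - (4)·1.000) / (9) = -1.667
  x_3 = (10 - (3)·1.000 - (-1)·1.000) / (6) = 1.333
Iteration 2:
  x_1 = (-7 - (-1)·-1.667 - (1)·1.333) / (3) = -3.333
  x_2 = (-12 - (-1)·-2.333 - (4)·1.333) / (9) = -2.185
  x_3 = (10 - (3)·-2.333 - (-1)·-1.667) / (6) = 2.555
Change: (-1.000, -0.518, 1.222) → max |·| = 1.222

1.222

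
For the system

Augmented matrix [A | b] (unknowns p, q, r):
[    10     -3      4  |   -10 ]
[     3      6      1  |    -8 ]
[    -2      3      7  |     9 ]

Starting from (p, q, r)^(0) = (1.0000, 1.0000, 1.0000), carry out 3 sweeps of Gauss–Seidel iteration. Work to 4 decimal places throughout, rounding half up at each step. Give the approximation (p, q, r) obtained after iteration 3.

Iteration 1:
  p = (-10 - (-3)·1.0000 - (4)·1.0000) / (10) = -1.1000
  q = (-8 - (3)·-1.1000 - (1)·1.0000) / (6) = -0.9500
  r = (9 - (-2)·-1.1000 - (3)·-0.9500) / (7) = 1.3786
Iteration 2:
  p = (-10 - (-3)·-0.9500 - (4)·1.3786) / (10) = -1.8364
  q = (-8 - (3)·-1.8364 - (1)·1.3786) / (6) = -0.6449
  r = (9 - (-2)·-1.8364 - (3)·-0.6449) / (7) = 1.0374
Iteration 3:
  p = (-10 - (-3)·-0.6449 - (4)·1.0374) / (10) = -1.6084
  q = (-8 - (3)·-1.6084 - (1)·1.0374) / (6) = -0.7020
  r = (9 - (-2)·-1.6084 - (3)·-0.7020) / (7) = 1.1270

(-1.6084, -0.7020, 1.1270)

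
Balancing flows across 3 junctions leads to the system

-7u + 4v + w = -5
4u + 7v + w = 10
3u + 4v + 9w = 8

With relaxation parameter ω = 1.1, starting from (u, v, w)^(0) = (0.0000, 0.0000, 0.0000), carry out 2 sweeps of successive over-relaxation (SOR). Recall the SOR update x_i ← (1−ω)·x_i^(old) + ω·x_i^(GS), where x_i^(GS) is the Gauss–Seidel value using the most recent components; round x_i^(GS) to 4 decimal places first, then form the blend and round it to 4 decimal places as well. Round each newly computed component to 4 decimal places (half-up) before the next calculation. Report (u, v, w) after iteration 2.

Iteration 1:
  u: GS value = (-5 - (4)·0.0000 - (1)·0.0000) / (-7) = 0.7143;  u ← (1−ω)·0.0000 + ω·0.7143 = 0.7857
  v: GS value = (10 - (4)·0.7857 - (1)·0.0000) / (7) = 0.9796;  v ← (1−ω)·0.0000 + ω·0.9796 = 1.0776
  w: GS value = (8 - (3)·0.7857 - (4)·1.0776) / (9) = 0.1481;  w ← (1−ω)·0.0000 + ω·0.1481 = 0.1629
Iteration 2:
  u: GS value = (-5 - (4)·1.0776 - (1)·0.1629) / (-7) = 1.3533;  u ← (1−ω)·0.7857 + ω·1.3533 = 1.4101
  v: GS value = (10 - (4)·1.4101 - (1)·0.1629) / (7) = 0.5995;  v ← (1−ω)·1.0776 + ω·0.5995 = 0.5517
  w: GS value = (8 - (3)·1.4101 - (4)·0.5517) / (9) = 0.1737;  w ← (1−ω)·0.1629 + ω·0.1737 = 0.1748

(1.4101, 0.5517, 0.1748)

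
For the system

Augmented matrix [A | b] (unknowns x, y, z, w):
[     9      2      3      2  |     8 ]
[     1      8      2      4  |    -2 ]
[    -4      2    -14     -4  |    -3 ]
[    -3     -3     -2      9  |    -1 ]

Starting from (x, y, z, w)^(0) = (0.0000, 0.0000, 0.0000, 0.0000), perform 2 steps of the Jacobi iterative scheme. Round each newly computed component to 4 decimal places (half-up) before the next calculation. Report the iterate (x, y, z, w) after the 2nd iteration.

(0.8977, -0.3591, -0.0437, 0.1495)

Iteration 1:
  x = (8 - (2)·0.0000 - (3)·0.0000 - (2)·0.0000) / (9) = 0.8889
  y = (-2 - (1)·0.0000 - (2)·0.0000 - (4)·0.0000) / (8) = -0.2500
  z = (-3 - (-4)·0.0000 - (2)·0.0000 - (-4)·0.0000) / (-14) = 0.2143
  w = (-1 - (-3)·0.0000 - (-3)·0.0000 - (-2)·0.0000) / (9) = -0.1111
Iteration 2:
  x = (8 - (2)·-0.2500 - (3)·0.2143 - (2)·-0.1111) / (9) = 0.8977
  y = (-2 - (1)·0.8889 - (2)·0.2143 - (4)·-0.1111) / (8) = -0.3591
  z = (-3 - (-4)·0.8889 - (2)·-0.2500 - (-4)·-0.1111) / (-14) = -0.0437
  w = (-1 - (-3)·0.8889 - (-3)·-0.2500 - (-2)·0.2143) / (9) = 0.1495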